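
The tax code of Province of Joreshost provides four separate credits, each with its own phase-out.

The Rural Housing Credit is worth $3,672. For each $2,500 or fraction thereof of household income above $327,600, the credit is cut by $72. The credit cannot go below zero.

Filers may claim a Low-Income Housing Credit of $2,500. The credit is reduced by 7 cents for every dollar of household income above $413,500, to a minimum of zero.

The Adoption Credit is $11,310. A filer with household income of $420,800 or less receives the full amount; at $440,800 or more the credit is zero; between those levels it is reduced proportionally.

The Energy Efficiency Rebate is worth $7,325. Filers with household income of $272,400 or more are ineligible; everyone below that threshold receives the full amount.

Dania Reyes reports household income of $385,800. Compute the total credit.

Rural Housing Credit: income exceeds $327,600 by $58,200, which is 24 full-or-partial $2,500 increments; reduction = 24 × $72 = $1,728, leaving $1,944.
Low-Income Housing Credit: $385,800 is at or below the $413,500 threshold, so the full $2,500 applies.
Adoption Credit: $385,800 is at or below the $420,800 threshold, so the full $11,310 applies.
Energy Efficiency Rebate: $385,800 meets or exceeds the $272,400 cutoff, so the credit is $0.
Total: $1,944 + $2,500 + $11,310 + $0 = $15,754.

$15,754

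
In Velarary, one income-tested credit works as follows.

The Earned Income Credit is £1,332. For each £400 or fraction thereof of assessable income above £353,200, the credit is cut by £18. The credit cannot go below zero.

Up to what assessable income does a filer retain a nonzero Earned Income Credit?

£382,400

After 73 increments the reduction is 73 × £18 = £1,314, leaving £18; one more increment wipes it out. Increment 73 ends at excess 73 × £400 = £29,200, so the highest qualifying income is £353,200 + £29,200 = £382,400.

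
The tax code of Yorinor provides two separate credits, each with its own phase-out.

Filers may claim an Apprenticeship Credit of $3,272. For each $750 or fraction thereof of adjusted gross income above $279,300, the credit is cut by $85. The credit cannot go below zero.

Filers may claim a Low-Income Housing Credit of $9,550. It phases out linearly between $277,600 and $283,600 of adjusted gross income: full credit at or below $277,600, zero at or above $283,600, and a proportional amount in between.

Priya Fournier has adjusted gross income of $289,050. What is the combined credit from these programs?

Apprenticeship Credit: income exceeds $279,300 by $9,750, which is 13 full-or-partial $750 increments; reduction = 13 × $85 = $1,105, leaving $2,167.
Low-Income Housing Credit: $289,050 is at or above $283,600, so the credit is $0.
Total: $2,167 + $0 = $2,167.

$2,167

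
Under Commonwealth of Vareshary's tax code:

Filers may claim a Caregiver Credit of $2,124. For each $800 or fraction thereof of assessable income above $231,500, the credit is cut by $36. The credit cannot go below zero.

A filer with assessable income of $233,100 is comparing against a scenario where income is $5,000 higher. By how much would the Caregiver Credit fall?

$252

At $233,100 — income exceeds $231,500 by $1,600, which is 2 full-or-partial $800 increments; reduction = 2 × $36 = $72, leaving $2,052.
At $238,100 — income exceeds $231,500 by $6,600, which is 9 full-or-partial $800 increments; reduction = 9 × $36 = $324, leaving $1,800.
Lost: $2,052 − $1,800 = $252.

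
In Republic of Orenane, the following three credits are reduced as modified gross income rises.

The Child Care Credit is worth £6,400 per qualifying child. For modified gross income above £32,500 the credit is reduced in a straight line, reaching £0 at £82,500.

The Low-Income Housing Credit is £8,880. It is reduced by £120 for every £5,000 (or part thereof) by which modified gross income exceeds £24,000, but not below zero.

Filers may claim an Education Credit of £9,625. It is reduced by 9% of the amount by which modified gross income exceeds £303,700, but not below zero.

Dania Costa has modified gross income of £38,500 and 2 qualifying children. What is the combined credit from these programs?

Child Care Credit: base = 2 × £6,400 = £12,800. £38,500 is £6,000 into a £50,000 phase-out range, leaving 44,000/50,000 of the credit: £12,800 × 44,000/50,000 = £11,264.
Low-Income Housing Credit: income exceeds £24,000 by £14,500, which is 3 full-or-partial £5,000 increments; reduction = 3 × £120 = £360, leaving £8,520.
Education Credit: £38,500 is at or below the £303,700 threshold, so the full £9,625 applies.
Total: £11,264 + £8,520 + £9,625 = £29,409.

£29,409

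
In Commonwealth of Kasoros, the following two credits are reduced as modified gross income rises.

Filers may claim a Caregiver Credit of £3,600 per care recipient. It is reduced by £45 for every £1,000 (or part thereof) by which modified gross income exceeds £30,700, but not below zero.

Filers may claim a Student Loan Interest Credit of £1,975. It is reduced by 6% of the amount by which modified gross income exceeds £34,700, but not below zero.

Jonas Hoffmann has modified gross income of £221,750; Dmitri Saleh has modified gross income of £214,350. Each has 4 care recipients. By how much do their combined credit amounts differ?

£360

Jonas (£221,750): Caregiver Credit: base = 4 × £3,600 = £14,400. income exceeds £30,700 by £191,050, which is 192 full-or-partial £1,000 increments; reduction = 192 × £45 = £8,640, leaving £5,760. Student Loan Interest Credit: 6% of the £187,050 excess over £34,700 is £11,223 ≥ base, so the credit is £0. total £5,760 + £0 = £5,760
Dmitri (£214,350): Caregiver Credit: base = 4 × £3,600 = £14,400. income exceeds £30,700 by £183,650, which is 184 full-or-partial £1,000 increments; reduction = 184 × £45 = £8,280, leaving £6,120. Student Loan Interest Credit: 6% of the £179,650 excess over £34,700 is £10,779 ≥ base, so the credit is £0. total £6,120 + £0 = £6,120
Difference: |£5,760 − £6,120| = £360.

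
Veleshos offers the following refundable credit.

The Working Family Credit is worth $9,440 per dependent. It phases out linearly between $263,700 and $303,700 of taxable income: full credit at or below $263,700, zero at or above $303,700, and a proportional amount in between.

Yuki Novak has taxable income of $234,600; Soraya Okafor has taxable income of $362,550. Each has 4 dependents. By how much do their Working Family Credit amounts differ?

Yuki ($234,600): Working Family Credit: base = 4 × $9,440 = $37,760. $234,600 is at or below the $263,700 threshold, so the full $37,760 applies.
Soraya ($362,550): Working Family Credit: base = 4 × $9,440 = $37,760. $362,550 is at or above $303,700, so the credit is $0.
Difference: |$37,760 − $0| = $37,760.

$37,760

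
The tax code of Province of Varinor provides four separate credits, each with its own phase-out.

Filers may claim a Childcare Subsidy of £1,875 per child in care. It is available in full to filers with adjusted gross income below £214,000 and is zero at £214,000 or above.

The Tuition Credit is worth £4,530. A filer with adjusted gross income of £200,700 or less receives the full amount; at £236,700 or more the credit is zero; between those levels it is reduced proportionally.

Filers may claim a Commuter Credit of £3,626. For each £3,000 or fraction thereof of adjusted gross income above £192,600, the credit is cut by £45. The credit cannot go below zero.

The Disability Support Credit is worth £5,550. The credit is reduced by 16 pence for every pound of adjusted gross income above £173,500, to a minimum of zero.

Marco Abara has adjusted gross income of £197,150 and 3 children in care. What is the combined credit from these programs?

Childcare Subsidy: base = 3 × £1,875 = £5,625. £197,150 is below the £214,000 cutoff, so the full £5,625 applies.
Tuition Credit: £197,150 is at or below the £200,700 threshold, so the full £4,530 applies.
Commuter Credit: income exceeds £192,600 by £4,550, which is 2 full-or-partial £3,000 increments; reduction = 2 × £45 = £90, leaving £3,536.
Disability Support Credit: 16% of the £23,650 excess over £173,500 is £3,784; credit = £5,550 − £3,784 = £1,766.
Total: £5,625 + £4,530 + £3,536 + £1,766 = £15,457.

£15,457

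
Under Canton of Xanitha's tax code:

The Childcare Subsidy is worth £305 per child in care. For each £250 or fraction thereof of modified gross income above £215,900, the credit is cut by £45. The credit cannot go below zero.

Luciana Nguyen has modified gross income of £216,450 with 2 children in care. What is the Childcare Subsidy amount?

Childcare Subsidy: base = 2 × £305 = £610. income exceeds £215,900 by £550, which is 3 full-or-partial £250 increments; reduction = 3 × £45 = £135, leaving £475.

£475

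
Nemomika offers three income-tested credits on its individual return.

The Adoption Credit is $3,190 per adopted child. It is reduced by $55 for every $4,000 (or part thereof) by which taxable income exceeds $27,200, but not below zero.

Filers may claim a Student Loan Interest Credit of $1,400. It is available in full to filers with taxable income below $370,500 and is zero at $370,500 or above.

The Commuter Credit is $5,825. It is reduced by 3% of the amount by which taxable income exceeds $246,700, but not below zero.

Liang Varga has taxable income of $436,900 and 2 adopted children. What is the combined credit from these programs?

Adoption Credit: base = 2 × $3,190 = $6,380. income exceeds $27,200 by $409,700, which is 103 full-or-partial $4,000 increments; reduction = 103 × $55 = $5,665, leaving $715.
Student Loan Interest Credit: $436,900 meets or exceeds the $370,500 cutoff, so the credit is $0.
Commuter Credit: 3% of the $190,200 excess over $246,700 is $5,706; credit = $5,825 − $5,706 = $119.
Total: $715 + $0 + $119 = $834.

$834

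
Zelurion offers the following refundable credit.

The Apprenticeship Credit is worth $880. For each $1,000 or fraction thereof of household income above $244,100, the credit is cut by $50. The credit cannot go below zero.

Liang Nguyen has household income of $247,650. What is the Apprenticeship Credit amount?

$680

Apprenticeship Credit: income exceeds $244,100 by $3,550, which is 4 full-or-partial $1,000 increments; reduction = 4 × $50 = $200, leaving $680.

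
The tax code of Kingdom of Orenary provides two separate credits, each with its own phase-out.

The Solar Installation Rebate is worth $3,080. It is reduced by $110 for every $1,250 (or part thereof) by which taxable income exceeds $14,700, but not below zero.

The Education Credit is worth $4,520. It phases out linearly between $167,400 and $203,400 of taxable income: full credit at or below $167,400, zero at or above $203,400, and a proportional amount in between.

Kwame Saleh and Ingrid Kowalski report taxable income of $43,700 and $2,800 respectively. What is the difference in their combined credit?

$2,640

Kwame ($43,700): Solar Installation Rebate: income exceeds $14,700 by $29,000, which is 24 full-or-partial $1,250 increments; reduction = 24 × $110 = $2,640, leaving $440. Education Credit: $43,700 is at or below the $167,400 threshold, so the full $4,520 applies. total $440 + $4,520 = $4,960
Ingrid ($2,800): Solar Installation Rebate: $2,800 is at or below the $14,700 threshold, so the full $3,080 applies. Education Credit: $2,800 is at or below the $167,400 threshold, so the full $4,520 applies. total $3,080 + $4,520 = $7,600
Difference: |$4,960 − $7,600| = $2,640.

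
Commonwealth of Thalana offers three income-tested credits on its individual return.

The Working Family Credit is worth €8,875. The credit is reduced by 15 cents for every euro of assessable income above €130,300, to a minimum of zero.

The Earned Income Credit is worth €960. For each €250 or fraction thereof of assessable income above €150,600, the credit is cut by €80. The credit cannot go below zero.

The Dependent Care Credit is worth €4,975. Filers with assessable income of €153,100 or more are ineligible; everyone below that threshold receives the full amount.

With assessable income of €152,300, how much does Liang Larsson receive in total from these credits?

Working Family Credit: 15% of the €22,000 excess over €130,300 is €3,300; credit = €8,875 − €3,300 = €5,575.
Earned Income Credit: income exceeds €150,600 by €1,700, which is 7 full-or-partial €250 increments; reduction = 7 × €80 = €560, leaving €400.
Dependent Care Credit: €152,300 is below the €153,100 cutoff, so the full €4,975 applies.
Total: €5,575 + €400 + €4,975 = €10,950.

€10,950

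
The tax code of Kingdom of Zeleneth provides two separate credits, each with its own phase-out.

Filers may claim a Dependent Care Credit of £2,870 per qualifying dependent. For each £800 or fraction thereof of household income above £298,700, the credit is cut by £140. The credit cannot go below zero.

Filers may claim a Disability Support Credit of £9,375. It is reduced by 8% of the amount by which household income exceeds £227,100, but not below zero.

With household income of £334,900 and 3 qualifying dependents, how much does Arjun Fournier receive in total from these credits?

Dependent Care Credit: base = 3 × £2,870 = £8,610. income exceeds £298,700 by £36,200, which is 46 full-or-partial £800 increments; reduction = 46 × £140 = £6,440, leaving £2,170.
Disability Support Credit: 8% of the £107,800 excess over £227,100 is £8,624; credit = £9,375 − £8,624 = £751.
Total: £2,170 + £751 = £2,921.

£2,921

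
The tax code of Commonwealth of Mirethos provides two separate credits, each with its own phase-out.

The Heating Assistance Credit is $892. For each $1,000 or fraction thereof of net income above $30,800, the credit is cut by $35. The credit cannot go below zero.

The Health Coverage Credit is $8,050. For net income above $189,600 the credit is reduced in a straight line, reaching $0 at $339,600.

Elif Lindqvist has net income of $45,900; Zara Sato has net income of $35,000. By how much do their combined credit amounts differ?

$385

Elif ($45,900): Heating Assistance Credit: income exceeds $30,800 by $15,100, which is 16 full-or-partial $1,000 increments; reduction = 16 × $35 = $560, leaving $332. Health Coverage Credit: $45,900 is at or below the $189,600 threshold, so the full $8,050 applies. total $332 + $8,050 = $8,382
Zara ($35,000): Heating Assistance Credit: income exceeds $30,800 by $4,200, which is 5 full-or-partial $1,000 increments; reduction = 5 × $35 = $175, leaving $717. Health Coverage Credit: $35,000 is at or below the $189,600 threshold, so the full $8,050 applies. total $717 + $8,050 = $8,767
Difference: |$8,382 − $8,767| = $385.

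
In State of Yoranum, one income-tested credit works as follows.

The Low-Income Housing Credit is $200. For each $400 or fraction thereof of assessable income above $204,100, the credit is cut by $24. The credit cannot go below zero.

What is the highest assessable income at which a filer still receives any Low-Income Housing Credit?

After 8 increments the reduction is 8 × $24 = $192, leaving $8; one more increment wipes it out. Increment 8 ends at excess 8 × $400 = $3,200, so the highest qualifying income is $204,100 + $3,200 = $207,300.

$207,300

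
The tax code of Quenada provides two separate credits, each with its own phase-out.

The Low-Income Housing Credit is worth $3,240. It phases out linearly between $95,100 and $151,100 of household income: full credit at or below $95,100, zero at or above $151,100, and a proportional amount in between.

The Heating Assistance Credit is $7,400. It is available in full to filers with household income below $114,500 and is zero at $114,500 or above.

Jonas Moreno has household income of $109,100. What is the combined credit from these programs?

$9,830

Low-Income Housing Credit: $109,100 is $14,000 into a $56,000 phase-out range, leaving 42,000/56,000 of the credit: $3,240 × 42,000/56,000 = $2,430.
Heating Assistance Credit: $109,100 is below the $114,500 cutoff, so the full $7,400 applies.
Total: $2,430 + $7,400 = $9,830.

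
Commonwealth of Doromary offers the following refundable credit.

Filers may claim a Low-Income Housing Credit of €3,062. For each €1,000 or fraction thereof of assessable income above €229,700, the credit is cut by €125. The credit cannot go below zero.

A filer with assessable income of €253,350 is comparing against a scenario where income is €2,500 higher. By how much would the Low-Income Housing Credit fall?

At €253,350 — income exceeds €229,700 by €23,650, which is 24 full-or-partial €1,000 increments; reduction = 24 × €125 = €3,000, leaving €62.
At €255,850 — income exceeds €229,700 by €26,150 → 27 increments × €125 = €3,375 ≥ base, so the credit is €0.
Lost: €62 − €0 = €62.

€62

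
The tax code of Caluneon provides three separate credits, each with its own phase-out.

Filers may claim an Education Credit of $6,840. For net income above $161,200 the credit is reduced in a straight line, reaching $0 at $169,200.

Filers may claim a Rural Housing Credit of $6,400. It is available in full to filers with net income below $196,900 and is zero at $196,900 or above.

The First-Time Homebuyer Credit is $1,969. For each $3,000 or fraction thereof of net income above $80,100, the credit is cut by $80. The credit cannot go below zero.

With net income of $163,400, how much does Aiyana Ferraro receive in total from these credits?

$11,359

Education Credit: $163,400 is $2,200 into a $8,000 phase-out range, leaving 5,800/8,000 of the credit: $6,840 × 5,800/8,000 = $4,959.
Rural Housing Credit: $163,400 is below the $196,900 cutoff, so the full $6,400 applies.
First-Time Homebuyer Credit: income exceeds $80,100 by $83,300 → 28 increments × $80 = $2,240 ≥ base, so the credit is $0.
Total: $4,959 + $6,400 + $0 = $11,359.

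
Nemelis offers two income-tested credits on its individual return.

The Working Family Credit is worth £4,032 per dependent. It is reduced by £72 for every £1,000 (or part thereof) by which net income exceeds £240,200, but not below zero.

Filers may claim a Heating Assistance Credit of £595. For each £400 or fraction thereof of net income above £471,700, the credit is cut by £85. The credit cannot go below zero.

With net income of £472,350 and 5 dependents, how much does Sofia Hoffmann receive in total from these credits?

Working Family Credit: base = 5 × £4,032 = £20,160. income exceeds £240,200 by £232,150, which is 233 full-or-partial £1,000 increments; reduction = 233 × £72 = £16,776, leaving £3,384.
Heating Assistance Credit: income exceeds £471,700 by £650, which is 2 full-or-partial £400 increments; reduction = 2 × £85 = £170, leaving £425.
Total: £3,384 + £425 = £3,809.

£3,809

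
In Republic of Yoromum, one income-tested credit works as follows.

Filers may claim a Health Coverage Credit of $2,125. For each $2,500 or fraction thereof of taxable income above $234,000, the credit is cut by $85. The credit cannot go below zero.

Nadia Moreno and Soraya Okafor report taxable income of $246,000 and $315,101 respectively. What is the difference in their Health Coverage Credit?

Nadia ($246,000): Health Coverage Credit: income exceeds $234,000 by $12,000, which is 5 full-or-partial $2,500 increments; reduction = 5 × $85 = $425, leaving $1,700.
Soraya ($315,101): Health Coverage Credit: income exceeds $234,000 by $81,101 → 33 increments × $85 = $2,805 ≥ base, so the credit is $0.
Difference: |$1,700 − $0| = $1,700.

$1,700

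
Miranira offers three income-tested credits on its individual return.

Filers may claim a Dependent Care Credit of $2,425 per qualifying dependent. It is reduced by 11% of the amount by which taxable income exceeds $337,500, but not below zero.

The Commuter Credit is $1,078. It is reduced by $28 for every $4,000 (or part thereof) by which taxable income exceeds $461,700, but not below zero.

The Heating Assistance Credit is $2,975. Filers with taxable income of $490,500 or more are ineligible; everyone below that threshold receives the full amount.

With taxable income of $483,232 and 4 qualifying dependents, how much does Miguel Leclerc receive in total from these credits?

$3,885

Dependent Care Credit: base = 4 × $2,425 = $9,700. 11% of the $145,732 excess over $337,500 is $16,030.52 ≥ base, so the credit is $0.
Commuter Credit: income exceeds $461,700 by $21,532, which is 6 full-or-partial $4,000 increments; reduction = 6 × $28 = $168, leaving $910.
Heating Assistance Credit: $483,232 is below the $490,500 cutoff, so the full $2,975 applies.
Total: $0 + $910 + $2,975 = $3,885.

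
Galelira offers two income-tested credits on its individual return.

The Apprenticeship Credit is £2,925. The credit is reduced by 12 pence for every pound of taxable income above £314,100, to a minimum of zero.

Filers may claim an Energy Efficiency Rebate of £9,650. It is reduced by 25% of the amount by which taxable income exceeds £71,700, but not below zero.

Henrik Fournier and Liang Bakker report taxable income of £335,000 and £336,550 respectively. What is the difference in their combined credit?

£186

Henrik (£335,000): Apprenticeship Credit: 12% of the £20,900 excess over £314,100 is £2,508; credit = £2,925 − £2,508 = £417. Energy Efficiency Rebate: 25% of the £263,300 excess over £71,700 is £65,825 ≥ base, so the credit is £0. total £417 + £0 = £417
Liang (£336,550): Apprenticeship Credit: 12% of the £22,450 excess over £314,100 is £2,694; credit = £2,925 − £2,694 = £231. Energy Efficiency Rebate: 25% of the £264,850 excess over £71,700 is £66,212.50 ≥ base, so the credit is £0. total £231 + £0 = £231
Difference: |£417 − £231| = £186.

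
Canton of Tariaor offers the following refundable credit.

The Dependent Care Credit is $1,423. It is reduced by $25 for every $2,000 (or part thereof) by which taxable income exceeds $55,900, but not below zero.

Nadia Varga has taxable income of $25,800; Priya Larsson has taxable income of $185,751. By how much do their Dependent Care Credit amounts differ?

Nadia ($25,800): Dependent Care Credit: $25,800 is at or below the $55,900 threshold, so the full $1,423 applies.
Priya ($185,751): Dependent Care Credit: income exceeds $55,900 by $129,851 → 65 increments × $25 = $1,625 ≥ base, so the credit is $0.
Difference: |$1,423 − $0| = $1,423.

$1,423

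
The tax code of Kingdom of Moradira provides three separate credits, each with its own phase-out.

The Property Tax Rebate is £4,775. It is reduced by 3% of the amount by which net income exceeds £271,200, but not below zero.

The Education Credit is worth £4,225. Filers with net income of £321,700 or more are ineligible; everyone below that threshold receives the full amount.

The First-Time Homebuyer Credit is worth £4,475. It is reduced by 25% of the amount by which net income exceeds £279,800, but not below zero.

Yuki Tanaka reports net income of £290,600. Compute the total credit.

Property Tax Rebate: 3% of the £19,400 excess over £271,200 is £582; credit = £4,775 − £582 = £4,193.
Education Credit: £290,600 is below the £321,700 cutoff, so the full £4,225 applies.
First-Time Homebuyer Credit: 25% of the £10,800 excess over £279,800 is £2,700; credit = £4,475 − £2,700 = £1,775.
Total: £4,193 + £4,225 + £1,775 = £10,193.

£10,193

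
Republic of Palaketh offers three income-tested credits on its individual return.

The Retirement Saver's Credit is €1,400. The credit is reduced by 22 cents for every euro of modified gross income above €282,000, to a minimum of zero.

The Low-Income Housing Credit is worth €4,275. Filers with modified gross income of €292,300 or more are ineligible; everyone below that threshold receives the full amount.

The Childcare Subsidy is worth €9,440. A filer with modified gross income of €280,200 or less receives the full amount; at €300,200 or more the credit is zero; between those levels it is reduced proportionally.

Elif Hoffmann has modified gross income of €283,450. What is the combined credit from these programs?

€13,262

Retirement Saver's Credit: 22% of the €1,450 excess over €282,000 is €319; credit = €1,400 − €319 = €1,081.
Low-Income Housing Credit: €283,450 is below the €292,300 cutoff, so the full €4,275 applies.
Childcare Subsidy: €283,450 is €3,250 into a €20,000 phase-out range, leaving 16,750/20,000 of the credit: €9,440 × 16,750/20,000 = €7,906.
Total: €1,081 + €4,275 + €7,906 = €13,262.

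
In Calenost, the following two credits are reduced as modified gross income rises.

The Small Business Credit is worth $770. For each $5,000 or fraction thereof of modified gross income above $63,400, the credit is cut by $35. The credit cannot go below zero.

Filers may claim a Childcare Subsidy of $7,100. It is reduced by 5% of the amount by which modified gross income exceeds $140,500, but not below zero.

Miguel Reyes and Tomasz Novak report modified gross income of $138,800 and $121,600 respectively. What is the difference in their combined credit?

$140

Miguel ($138,800): Small Business Credit: income exceeds $63,400 by $75,400, which is 16 full-or-partial $5,000 increments; reduction = 16 × $35 = $560, leaving $210. Childcare Subsidy: $138,800 is at or below the $140,500 threshold, so the full $7,100 applies. total $210 + $7,100 = $7,310
Tomasz ($121,600): Small Business Credit: income exceeds $63,400 by $58,200, which is 12 full-or-partial $5,000 increments; reduction = 12 × $35 = $420, leaving $350. Childcare Subsidy: $121,600 is at or below the $140,500 threshold, so the full $7,100 applies. total $350 + $7,100 = $7,450
Difference: |$7,310 − $7,450| = $140.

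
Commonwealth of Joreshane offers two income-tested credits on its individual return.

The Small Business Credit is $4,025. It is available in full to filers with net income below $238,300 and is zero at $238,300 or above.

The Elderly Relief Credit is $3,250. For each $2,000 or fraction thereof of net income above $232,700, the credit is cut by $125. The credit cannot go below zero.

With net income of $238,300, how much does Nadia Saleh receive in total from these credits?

Small Business Credit: $238,300 meets or exceeds the $238,300 cutoff, so the credit is $0.
Elderly Relief Credit: income exceeds $232,700 by $5,600, which is 3 full-or-partial $2,000 increments; reduction = 3 × $125 = $375, leaving $2,875.
Total: $0 + $2,875 = $2,875.

$2,875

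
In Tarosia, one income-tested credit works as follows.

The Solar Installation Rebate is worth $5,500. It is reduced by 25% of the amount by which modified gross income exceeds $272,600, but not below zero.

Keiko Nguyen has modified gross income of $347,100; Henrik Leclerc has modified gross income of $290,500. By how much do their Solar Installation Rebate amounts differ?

$1,025

Keiko ($347,100): Solar Installation Rebate: 25% of the $74,500 excess over $272,600 is $18,625 ≥ base, so the credit is $0.
Henrik ($290,500): Solar Installation Rebate: 25% of the $17,900 excess over $272,600 is $4,475; credit = $5,500 − $4,475 = $1,025.
Difference: |$0 − $1,025| = $1,025.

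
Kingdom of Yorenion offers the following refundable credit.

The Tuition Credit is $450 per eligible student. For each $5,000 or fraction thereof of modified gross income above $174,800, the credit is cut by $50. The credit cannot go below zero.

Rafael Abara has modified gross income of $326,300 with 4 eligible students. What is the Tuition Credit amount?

Tuition Credit: base = 4 × $450 = $1,800. income exceeds $174,800 by $151,500, which is 31 full-or-partial $5,000 increments; reduction = 31 × $50 = $1,550, leaving $250.

$250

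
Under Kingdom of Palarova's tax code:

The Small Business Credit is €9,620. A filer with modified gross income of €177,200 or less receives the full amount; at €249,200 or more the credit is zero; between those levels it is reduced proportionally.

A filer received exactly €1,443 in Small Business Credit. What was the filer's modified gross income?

€238,400

€1,443 is 1,443/9,620 of the full €9,620, so 8,177/9,620 of the €72,000 range has been used: income = €177,200 + €72,000 × 8,177/9,620 = €238,400.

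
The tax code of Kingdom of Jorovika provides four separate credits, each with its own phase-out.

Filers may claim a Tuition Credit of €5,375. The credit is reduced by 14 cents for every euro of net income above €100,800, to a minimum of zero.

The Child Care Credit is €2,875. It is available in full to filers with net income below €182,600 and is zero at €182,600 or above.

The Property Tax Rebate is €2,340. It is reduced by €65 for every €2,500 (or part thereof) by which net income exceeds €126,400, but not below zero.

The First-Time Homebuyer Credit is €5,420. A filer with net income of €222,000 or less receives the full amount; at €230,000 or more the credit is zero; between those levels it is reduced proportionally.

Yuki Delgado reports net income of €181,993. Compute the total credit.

Tuition Credit: 14% of the €81,193 excess over €100,800 is €11,367.02 ≥ base, so the credit is €0.
Child Care Credit: €181,993 is below the €182,600 cutoff, so the full €2,875 applies.
Property Tax Rebate: income exceeds €126,400 by €55,593, which is 23 full-or-partial €2,500 increments; reduction = 23 × €65 = €1,495, leaving €845.
First-Time Homebuyer Credit: €181,993 is at or below the €222,000 threshold, so the full €5,420 applies.
Total: €0 + €2,875 + €845 + €5,420 = €9,140.

€9,140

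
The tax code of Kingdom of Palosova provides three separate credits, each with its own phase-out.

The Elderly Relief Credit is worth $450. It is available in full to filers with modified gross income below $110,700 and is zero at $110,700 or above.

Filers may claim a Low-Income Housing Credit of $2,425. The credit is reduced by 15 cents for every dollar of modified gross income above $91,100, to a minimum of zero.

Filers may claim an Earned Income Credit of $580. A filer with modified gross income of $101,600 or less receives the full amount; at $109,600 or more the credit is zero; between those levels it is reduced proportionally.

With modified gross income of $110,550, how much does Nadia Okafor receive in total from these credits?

$450

Elderly Relief Credit: $110,550 is below the $110,700 cutoff, so the full $450 applies.
Low-Income Housing Credit: 15% of the $19,450 excess over $91,100 is $2,917.50 ≥ base, so the credit is $0.
Earned Income Credit: $110,550 is at or above $109,600, so the credit is $0.
Total: $450 + $0 + $0 = $450.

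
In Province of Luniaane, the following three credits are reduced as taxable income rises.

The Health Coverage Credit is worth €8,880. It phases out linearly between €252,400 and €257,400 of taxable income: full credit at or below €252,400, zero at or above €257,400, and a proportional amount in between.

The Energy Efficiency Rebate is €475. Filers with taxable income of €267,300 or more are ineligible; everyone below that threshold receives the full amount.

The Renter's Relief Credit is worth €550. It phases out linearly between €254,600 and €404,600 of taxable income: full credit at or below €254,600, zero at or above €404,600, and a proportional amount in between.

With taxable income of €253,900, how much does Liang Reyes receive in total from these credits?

Health Coverage Credit: €253,900 is €1,500 into a €5,000 phase-out range, leaving 3,500/5,000 of the credit: €8,880 × 3,500/5,000 = €6,216.
Energy Efficiency Rebate: €253,900 is below the €267,300 cutoff, so the full €475 applies.
Renter's Relief Credit: €253,900 is at or below the €254,600 threshold, so the full €550 applies.
Total: €6,216 + €475 + €550 = €7,241.

€7,241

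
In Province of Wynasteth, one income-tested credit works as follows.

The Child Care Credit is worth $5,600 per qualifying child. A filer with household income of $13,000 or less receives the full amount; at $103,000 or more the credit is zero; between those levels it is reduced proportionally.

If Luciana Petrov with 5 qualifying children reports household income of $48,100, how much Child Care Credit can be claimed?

Child Care Credit: base = 5 × $5,600 = $28,000. $48,100 is $35,100 into a $90,000 phase-out range, leaving 54,900/90,000 of the credit: $28,000 × 54,900/90,000 = $17,080.

$17,080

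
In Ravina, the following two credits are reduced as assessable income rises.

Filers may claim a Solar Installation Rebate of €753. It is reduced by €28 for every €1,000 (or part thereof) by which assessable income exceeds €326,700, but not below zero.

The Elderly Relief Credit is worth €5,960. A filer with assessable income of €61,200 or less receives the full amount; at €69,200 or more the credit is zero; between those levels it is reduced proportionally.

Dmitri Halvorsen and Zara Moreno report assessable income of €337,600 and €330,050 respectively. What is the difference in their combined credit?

Dmitri (€337,600): Solar Installation Rebate: income exceeds €326,700 by €10,900, which is 11 full-or-partial €1,000 increments; reduction = 11 × €28 = €308, leaving €445. Elderly Relief Credit: €337,600 is at or above €69,200, so the credit is €0. total €445 + €0 = €445
Zara (€330,050): Solar Installation Rebate: income exceeds €326,700 by €3,350, which is 4 full-or-partial €1,000 increments; reduction = 4 × €28 = €112, leaving €641. Elderly Relief Credit: €330,050 is at or above €69,200, so the credit is €0. total €641 + €0 = €641
Difference: |€445 − €641| = €196.

€196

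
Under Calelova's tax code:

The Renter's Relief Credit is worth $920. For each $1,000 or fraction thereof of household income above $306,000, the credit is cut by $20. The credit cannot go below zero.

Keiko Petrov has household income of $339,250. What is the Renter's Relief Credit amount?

Renter's Relief Credit: income exceeds $306,000 by $33,250, which is 34 full-or-partial $1,000 increments; reduction = 34 × $20 = $680, leaving $240.

$240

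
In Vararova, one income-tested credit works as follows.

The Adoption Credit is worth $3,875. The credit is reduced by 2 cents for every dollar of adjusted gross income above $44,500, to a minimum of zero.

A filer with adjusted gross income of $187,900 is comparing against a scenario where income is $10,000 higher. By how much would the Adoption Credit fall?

$200

At $187,900 — 2% of the $143,400 excess over $44,500 is $2,868; credit = $3,875 − $2,868 = $1,007.
At $197,900 — 2% of the $153,400 excess over $44,500 is $3,068; credit = $3,875 − $3,068 = $807.
Lost: $1,007 − $807 = $200.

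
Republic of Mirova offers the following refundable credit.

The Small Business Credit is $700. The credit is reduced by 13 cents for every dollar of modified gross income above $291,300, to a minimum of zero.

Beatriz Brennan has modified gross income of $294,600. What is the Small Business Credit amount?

$271

Small Business Credit: 13% of the $3,300 excess over $291,300 is $429; credit = $700 − $429 = $271.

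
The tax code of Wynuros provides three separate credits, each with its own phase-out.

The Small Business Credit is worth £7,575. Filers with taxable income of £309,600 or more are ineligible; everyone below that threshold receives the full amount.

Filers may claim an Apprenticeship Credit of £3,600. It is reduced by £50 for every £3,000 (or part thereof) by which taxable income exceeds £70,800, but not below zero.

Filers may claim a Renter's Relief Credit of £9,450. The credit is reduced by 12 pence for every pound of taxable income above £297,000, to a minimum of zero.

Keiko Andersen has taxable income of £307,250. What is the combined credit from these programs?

Small Business Credit: £307,250 is below the £309,600 cutoff, so the full £7,575 applies.
Apprenticeship Credit: income exceeds £70,800 by £236,450 → 79 increments × £50 = £3,950 ≥ base, so the credit is £0.
Renter's Relief Credit: 12% of the £10,250 excess over £297,000 is £1,230; credit = £9,450 − £1,230 = £8,220.
Total: £7,575 + £0 + £8,220 = £15,795.

£15,795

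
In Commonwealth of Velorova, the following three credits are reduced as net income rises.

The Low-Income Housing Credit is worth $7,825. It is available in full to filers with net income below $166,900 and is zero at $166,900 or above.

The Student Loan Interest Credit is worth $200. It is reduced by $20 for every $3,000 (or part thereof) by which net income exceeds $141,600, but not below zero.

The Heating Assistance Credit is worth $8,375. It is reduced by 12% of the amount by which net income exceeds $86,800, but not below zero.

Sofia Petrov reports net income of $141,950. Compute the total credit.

$9,762

Low-Income Housing Credit: $141,950 is below the $166,900 cutoff, so the full $7,825 applies.
Student Loan Interest Credit: income exceeds $141,600 by $350, which is 1 full-or-partial $3,000 increment; reduction = 1 × $20 = $20, leaving $180.
Heating Assistance Credit: 12% of the $55,150 excess over $86,800 is $6,618; credit = $8,375 − $6,618 = $1,757.
Total: $7,825 + $180 + $1,757 = $9,762.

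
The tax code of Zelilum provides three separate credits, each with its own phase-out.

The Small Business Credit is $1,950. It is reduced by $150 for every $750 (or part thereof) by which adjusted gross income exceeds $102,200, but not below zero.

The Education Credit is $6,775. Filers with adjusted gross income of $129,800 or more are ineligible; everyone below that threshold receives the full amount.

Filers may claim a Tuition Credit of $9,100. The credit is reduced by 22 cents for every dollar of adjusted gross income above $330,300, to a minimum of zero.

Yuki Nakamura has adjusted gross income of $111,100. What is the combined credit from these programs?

Small Business Credit: income exceeds $102,200 by $8,900, which is 12 full-or-partial $750 increments; reduction = 12 × $150 = $1,800, leaving $150.
Education Credit: $111,100 is below the $129,800 cutoff, so the full $6,775 applies.
Tuition Credit: $111,100 is at or below the $330,300 threshold, so the full $9,100 applies.
Total: $150 + $6,775 + $9,100 = $16,025.

$16,025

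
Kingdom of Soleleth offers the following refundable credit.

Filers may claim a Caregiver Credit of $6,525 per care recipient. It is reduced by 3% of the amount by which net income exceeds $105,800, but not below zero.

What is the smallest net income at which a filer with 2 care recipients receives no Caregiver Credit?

Full credit = 2 × $6,525 = $13,050.
The credit falls by 3% of each dollar above $105,800, so it reaches zero when the excess is $13,050 / 3% = $435,000: income = $105,800 + $435,000 = $540,800.

$540,800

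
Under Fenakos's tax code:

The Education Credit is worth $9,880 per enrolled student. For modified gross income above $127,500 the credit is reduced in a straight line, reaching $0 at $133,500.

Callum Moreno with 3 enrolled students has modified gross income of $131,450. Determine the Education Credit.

Education Credit: base = 3 × $9,880 = $29,640. $131,450 is $3,950 into a $6,000 phase-out range, leaving 2,050/6,000 of the credit: $29,640 × 2,050/6,000 = $10,127.

$10,127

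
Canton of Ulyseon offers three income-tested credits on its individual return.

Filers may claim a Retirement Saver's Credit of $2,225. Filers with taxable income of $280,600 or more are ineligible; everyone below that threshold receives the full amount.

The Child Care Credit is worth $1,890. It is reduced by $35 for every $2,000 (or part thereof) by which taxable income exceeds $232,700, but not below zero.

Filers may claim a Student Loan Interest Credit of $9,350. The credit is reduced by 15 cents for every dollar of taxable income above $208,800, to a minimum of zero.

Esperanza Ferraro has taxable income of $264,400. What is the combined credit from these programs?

$4,565

Retirement Saver's Credit: $264,400 is below the $280,600 cutoff, so the full $2,225 applies.
Child Care Credit: income exceeds $232,700 by $31,700, which is 16 full-or-partial $2,000 increments; reduction = 16 × $35 = $560, leaving $1,330.
Student Loan Interest Credit: 15% of the $55,600 excess over $208,800 is $8,340; credit = $9,350 − $8,340 = $1,010.
Total: $2,225 + $1,330 + $1,010 = $4,565.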